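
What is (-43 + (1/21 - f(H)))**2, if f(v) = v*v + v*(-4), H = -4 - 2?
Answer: 4674244/441 ≈ 10599.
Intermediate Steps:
H = -6 (H = -4 - 1*2 = -4 - 2 = -6)
f(v) = v**2 - 4*v
(-43 + (1/21 - f(H)))**2 = (-43 + (1/21 - (-6)*(-4 - 6)))**2 = (-43 + (1/21 - (-6)*(-10)))**2 = (-43 + (1/21 - 1*60))**2 = (-43 + (1/21 - 60))**2 = (-43 - 1259/21)**2 = (-2162/21)**2 = 4674244/441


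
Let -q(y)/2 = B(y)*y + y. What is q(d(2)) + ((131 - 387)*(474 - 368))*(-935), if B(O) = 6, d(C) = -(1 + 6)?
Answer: 25372258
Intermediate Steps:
d(C) = -7 (d(C) = -1*7 = -7)
q(y) = -14*y (q(y) = -2*(6*y + y) = -14*y)
q(d(2)) + ((131 - 387)*(474 - 368))*(-935) = -14*(-7) + ((131 - 387)*(474 - 368))*(-935) = 98 - 256*106*(-935) = 98 - 27136*(-935) = 98 + 25372160 = 25372258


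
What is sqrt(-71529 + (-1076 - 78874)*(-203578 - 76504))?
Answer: 3*sqrt(2488053819) ≈ 1.4964e+5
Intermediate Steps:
sqrt(-71529 + (-1076 - 78874)*(-203578 - 76504)) = sqrt(-71529 - 79950*(-280082)) = sqrt(-71529 + 22392555900) = sqrt(22392484371) = 3*sqrt(2488053819)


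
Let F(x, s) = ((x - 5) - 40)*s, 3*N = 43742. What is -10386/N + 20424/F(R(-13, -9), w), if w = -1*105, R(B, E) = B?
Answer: 58636199/22199065 ≈ 2.6414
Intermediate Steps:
N = 43742/3 (N = (⅓)*43742 = 43742/3 ≈ 14581.)
w = -105
F(x, s) = s*(-45 + x) (F(x, s) = ((-5 + x) - 40)*s = (-45 + x)*s = s*(-45 + x))
-10386/N + 20424/F(R(-13, -9), w) = -10386/43742/3 + 20424/((-105*(-45 - 13))) = -10386*3/43742 + 20424/((-105*(-58))) = -15579/21871 + 20424/6090 = -15579/21871 + 20424*(1/6090) = -15579/21871 + 3404/1015 = 58636199/22199065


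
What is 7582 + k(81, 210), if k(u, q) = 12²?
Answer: 7726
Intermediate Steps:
k(u, q) = 144
7582 + k(81, 210) = 7582 + 144 = 7726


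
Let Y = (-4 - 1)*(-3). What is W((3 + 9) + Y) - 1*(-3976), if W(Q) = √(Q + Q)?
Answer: 3976 + 3*√6 ≈ 3983.3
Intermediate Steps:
Y = 15 (Y = -5*(-3) = 15)
W(Q) = √2*√Q (W(Q) = √(2*Q) = √2*√Q)
W((3 + 9) + Y) - 1*(-3976) = √2*√((3 + 9) + 15) - 1*(-3976) = √2*√(12 + 15) + 3976 = √2*√27 + 3976 = √2*(3*√3) + 3976 = 3*√6 + 3976 = 3976 + 3*√6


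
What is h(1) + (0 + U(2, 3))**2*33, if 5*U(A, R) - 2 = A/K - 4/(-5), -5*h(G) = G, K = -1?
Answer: 403/625 ≈ 0.64480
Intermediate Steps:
h(G) = -G/5
U(A, R) = 14/25 - A/5 (U(A, R) = 2/5 + (A/(-1) - 4/(-5))/5 = 2/5 + (A*(-1) - 4*(-1/5))/5 = 2/5 + (-A + 4/5)/5 = 2/5 + (4/5 - A)/5 = 2/5 + (4/25 - A/5) = 14/25 - A/5)
h(1) + (0 + U(2, 3))**2*33 = -1/5*1 + (0 + (14/25 - 1/5*2))**2*33 = -1/5 + (0 + (14/25 - 2/5))**2*33 = -1/5 + (0 + 4/25)**2*33 = -1/5 + (4/25)**2*33 = -1/5 + (16/625)*33 = -1/5 + 528/625 = 403/625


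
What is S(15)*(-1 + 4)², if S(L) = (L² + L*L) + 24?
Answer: 4266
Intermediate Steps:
S(L) = 24 + 2*L² (S(L) = (L² + L²) + 24 = 2*L² + 24 = 24 + 2*L²)
S(15)*(-1 + 4)² = (24 + 2*15²)*(-1 + 4)² = (24 + 2*225)*3² = (24 + 450)*9 = 474*9 = 4266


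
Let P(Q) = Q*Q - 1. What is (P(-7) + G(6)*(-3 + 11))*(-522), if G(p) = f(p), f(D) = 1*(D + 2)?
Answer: -58464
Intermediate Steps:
f(D) = 2 + D (f(D) = 1*(2 + D) = 2 + D)
P(Q) = -1 + Q² (P(Q) = Q² - 1 = -1 + Q²)
G(p) = 2 + p
(P(-7) + G(6)*(-3 + 11))*(-522) = ((-1 + (-7)²) + (2 + 6)*(-3 + 11))*(-522) = ((-1 + 49) + 8*8)*(-522) = (48 + 64)*(-522) = 112*(-522) = -58464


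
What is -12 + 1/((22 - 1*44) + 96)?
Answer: -887/74 ≈ -11.986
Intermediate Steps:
-12 + 1/((22 - 1*44) + 96) = -12 + 1/((22 - 44) + 96) = -12 + 1/(-22 + 96) = -12 + 1/74 = -887/74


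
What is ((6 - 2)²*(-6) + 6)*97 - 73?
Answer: -8803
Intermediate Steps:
((6 - 2)²*(-6) + 6)*97 - 73 = (4²*(-6) + 6)*97 - 73 = (16*(-6) + 6)*97 - 73 = (-96 + 6)*97 - 73 = -90*97 - 73 = -8730 - 73 = -8803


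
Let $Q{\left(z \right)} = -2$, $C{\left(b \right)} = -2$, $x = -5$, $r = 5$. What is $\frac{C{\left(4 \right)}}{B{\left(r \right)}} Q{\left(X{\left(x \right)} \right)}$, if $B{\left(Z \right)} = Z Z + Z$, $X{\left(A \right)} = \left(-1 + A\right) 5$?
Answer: $\frac{2}{15} \approx 0.13333$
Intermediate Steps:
$X{\left(A \right)} = -5 + 5 A$
$B{\left(Z \right)} = Z + Z^{2}$ ($B{\left(Z \right)} = Z^{2} + Z = Z + Z^{2}$)
$\frac{C{\left(4 \right)}}{B{\left(r \right)}} Q{\left(X{\left(x \right)} \right)} = - \frac{2}{5 \left(1 + 5\right)} \left(-2\right) = - \frac{2}{5 \cdot 6} \left(-2\right) = - \frac{2}{30} \left(-2\right) = \left(-2\right) \frac{1}{30} \left(-2\right) = \left(- \frac{1}{15}\right) \left(-2\right) = \frac{2}{15}$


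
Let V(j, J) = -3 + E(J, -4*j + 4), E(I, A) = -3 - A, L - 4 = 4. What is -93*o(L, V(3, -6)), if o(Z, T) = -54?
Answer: 5022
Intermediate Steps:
L = 8 (L = 4 + 4 = 8)
V(j, J) = -10 + 4*j (V(j, J) = -3 + (-3 - (-4*j + 4)) = -3 + (-3 - (4 - 4*j)) = -3 + (-3 + (-4 + 4*j)) = -3 + (-7 + 4*j) = -10 + 4*j)
-93*o(L, V(3, -6)) = -93*(-54) = 5022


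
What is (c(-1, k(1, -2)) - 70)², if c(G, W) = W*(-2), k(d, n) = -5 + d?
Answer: 3844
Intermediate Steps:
c(G, W) = -2*W
(c(-1, k(1, -2)) - 70)² = (-2*(-5 + 1) - 70)² = (-2*(-4) - 70)² = (8 - 70)² = (-62)² = 3844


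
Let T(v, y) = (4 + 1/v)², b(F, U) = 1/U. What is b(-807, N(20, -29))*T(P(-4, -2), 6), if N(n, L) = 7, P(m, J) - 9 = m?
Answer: 63/25 ≈ 2.5200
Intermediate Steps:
P(m, J) = 9 + m
b(-807, N(20, -29))*T(P(-4, -2), 6) = ((1 + 4*(9 - 4))²/(9 - 4)²)/7 = ((1 + 4*5)²/5²)/7 = ((1 + 20)²/25)/7 = ((1/25)*21²)/7 = ((1/25)*441)/7 = (⅐)*(441/25) = 63/25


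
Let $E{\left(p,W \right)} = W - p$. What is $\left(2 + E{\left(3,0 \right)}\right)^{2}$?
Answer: $1$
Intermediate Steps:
$\left(2 + E{\left(3,0 \right)}\right)^{2} = \left(2 + \left(0 - 3\right)\right)^{2} = \left(2 - 3\right)^{2} = \left(-1\right)^{2} = 1$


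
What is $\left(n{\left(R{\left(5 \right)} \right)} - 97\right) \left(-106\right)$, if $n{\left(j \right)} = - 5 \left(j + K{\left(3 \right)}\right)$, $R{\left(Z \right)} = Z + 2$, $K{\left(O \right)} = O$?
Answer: $15582$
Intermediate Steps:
$R{\left(Z \right)} = 2 + Z$
$n{\left(j \right)} = -15 - 5 j$ ($n{\left(j \right)} = - 5 \left(j + 3\right) = - 5 \left(3 + j\right) = -15 - 5 j$)
$\left(n{\left(R{\left(5 \right)} \right)} - 97\right) \left(-106\right) = \left(\left(-15 - 5 \left(2 + 5\right)\right) - 97\right) \left(-106\right) = \left(\left(-15 - 35\right) - 97\right) \left(-106\right) = \left(-50 - 97\right) \left(-106\right) = \left(-147\right) \left(-106\right) = 15582$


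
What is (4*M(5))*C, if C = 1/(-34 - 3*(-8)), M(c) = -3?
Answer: 6/5 ≈ 1.2000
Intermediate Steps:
C = -⅒ (C = 1/(-34 + 24) = 1/(-10) = -⅒ ≈ -0.10000)
(4*M(5))*C = (4*(-3))*(-⅒) = -12*(-⅒) = 6/5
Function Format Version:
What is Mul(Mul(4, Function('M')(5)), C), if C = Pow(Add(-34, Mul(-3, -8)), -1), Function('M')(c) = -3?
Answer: Rational(6, 5) ≈ 1.2000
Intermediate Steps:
C = Rational(-1, 10) (C = Pow(Add(-34, 24), -1) = Pow(-10, -1) = Rational(-1, 10) ≈ -0.10000)
Mul(Mul(4, Function('M')(5)), C) = Mul(Mul(4, -3), Rational(-1, 10)) = Mul(-12, Rational(-1, 10)) = Rational(6, 5)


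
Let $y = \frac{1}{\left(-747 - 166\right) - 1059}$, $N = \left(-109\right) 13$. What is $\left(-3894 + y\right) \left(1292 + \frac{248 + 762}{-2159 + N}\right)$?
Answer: $- \frac{17735277691679}{3525936} \approx -5.03 \cdot 10^{6}$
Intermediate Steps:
$N = -1417$
$y = - \frac{1}{1972}$ ($y = \frac{1}{\left(-747 - 166\right) - 1059} = \frac{1}{-913 - 1059} = \frac{1}{-1972} = - \frac{1}{1972} \approx -0.0005071$)
$\left(-3894 + y\right) \left(1292 + \frac{248 + 762}{-2159 + N}\right) = \left(-3894 - \frac{1}{1972}\right) \left(1292 + \frac{248 + 762}{-2159 - 1417}\right) = - \frac{7678969 \left(1292 + \frac{1010}{-3576}\right)}{1972} = - \frac{7678969 \left(1292 + 1010 \left(- \frac{1}{3576}\right)\right)}{1972} = - \frac{7678969 \left(1292 - \frac{505}{1788}\right)}{1972} = \left(- \frac{7678969}{1972}\right) \frac{2309591}{1788} = - \frac{17735277691679}{3525936}$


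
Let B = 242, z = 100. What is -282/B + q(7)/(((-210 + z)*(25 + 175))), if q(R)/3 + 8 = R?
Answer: -281967/242000 ≈ -1.1652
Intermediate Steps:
q(R) = -24 + 3*R
-282/B + q(7)/(((-210 + z)*(25 + 175))) = -282/242 + (-24 + 3*7)/(((-210 + 100)*(25 + 175))) = -282*1/242 + (-24 + 21)/((-110*200)) = -141/121 - 3/(-22000) = -141/121 - 3*(-1/22000) = -141/121 + 3/22000 = -281967/242000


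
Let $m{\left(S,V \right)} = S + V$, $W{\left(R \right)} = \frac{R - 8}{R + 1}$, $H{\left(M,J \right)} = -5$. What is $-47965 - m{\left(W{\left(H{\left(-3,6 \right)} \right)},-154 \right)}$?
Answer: $- \frac{191257}{4} \approx -47814.0$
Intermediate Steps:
$W{\left(R \right)} = \frac{-8 + R}{1 + R}$
$-47965 - m{\left(W{\left(H{\left(-3,6 \right)} \right)},-154 \right)} = -47965 - \left(\frac{-8 - 5}{1 - 5} - 154\right) = -47965 - \left(\frac{1}{-4} \left(-13\right) - 154\right) = -47965 - \left(\left(- \frac{1}{4}\right) \left(-13\right) - 154\right) = -47965 - \left(\frac{13}{4} - 154\right) = -47965 - - \frac{603}{4} = -47965 + \frac{603}{4} = - \frac{191257}{4}$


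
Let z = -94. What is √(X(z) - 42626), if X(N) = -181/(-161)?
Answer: I*√1104879405/161 ≈ 206.46*I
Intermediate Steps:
X(N) = 181/161 (X(N) = -181*(-1/161) = 181/161)
√(X(z) - 42626) = √(181/161 - 42626) = √(-6862605/161) = I*√1104879405/161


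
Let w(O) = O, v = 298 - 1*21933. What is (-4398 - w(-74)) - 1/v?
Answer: -93549739/21635 ≈ -4324.0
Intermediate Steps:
v = -21635 (v = 298 - 21933 = -21635)
(-4398 - w(-74)) - 1/v = (-4398 - 1*(-74)) - 1/(-21635) = (-4398 + 74) - 1*(-1/21635) = -4324 + 1/21635 = -93549739/21635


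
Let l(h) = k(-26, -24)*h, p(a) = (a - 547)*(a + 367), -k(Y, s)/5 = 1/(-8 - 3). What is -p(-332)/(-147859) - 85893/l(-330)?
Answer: 4231812779/7392950 ≈ 572.41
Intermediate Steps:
k(Y, s) = 5/11 (k(Y, s) = -5/(-8 - 3) = -5/(-11) = -5*(-1/11) = 5/11)
p(a) = (-547 + a)*(367 + a)
l(h) = 5*h/11
-p(-332)/(-147859) - 85893/l(-330) = -(-200749 + (-332)**2 - 180*(-332))/(-147859) - 85893/((5/11)*(-330)) = -(-200749 + 110224 + 59760)*(-1/147859) - 85893/(-150) = -1*(-30765)*(-1/147859) - 85893*(-1/150) = 30765*(-1/147859) + 28631/50 = -30765/147859 + 28631/50 = 4231812779/7392950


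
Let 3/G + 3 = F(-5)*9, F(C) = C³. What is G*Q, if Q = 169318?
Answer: -84659/188 ≈ -450.31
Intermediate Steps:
G = -1/376 (G = 3/(-3 + (-5)³*9) = 3/(-3 - 125*9) = 3/(-3 - 1125) = 3/(-1128) = 3*(-1/1128) = -1/376 ≈ -0.0026596)
G*Q = -1/376*169318 = -84659/188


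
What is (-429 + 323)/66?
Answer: -53/33 ≈ -1.6061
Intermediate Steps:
(-429 + 323)/66 = (1/66)*(-106) = -53/33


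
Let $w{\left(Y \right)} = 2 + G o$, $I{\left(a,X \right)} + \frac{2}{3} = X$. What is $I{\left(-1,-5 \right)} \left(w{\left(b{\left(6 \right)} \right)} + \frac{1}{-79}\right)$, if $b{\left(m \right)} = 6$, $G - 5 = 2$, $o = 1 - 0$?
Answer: $- \frac{12070}{237} \approx -50.928$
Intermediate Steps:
$o = 1$ ($o = 1 + 0 = 1$)
$G = 7$ ($G = 5 + 2 = 7$)
$I{\left(a,X \right)} = - \frac{2}{3} + X$
$w{\left(Y \right)} = 9$ ($w{\left(Y \right)} = 2 + 7 \cdot 1 = 2 + 7 = 9$)
$I{\left(-1,-5 \right)} \left(w{\left(b{\left(6 \right)} \right)} + \frac{1}{-79}\right) = \left(- \frac{2}{3} - 5\right) \left(9 + \frac{1}{-79}\right) = - \frac{17 \left(9 - \frac{1}{79}\right)}{3} = \left(- \frac{17}{3}\right) \frac{710}{79} = - \frac{12070}{237}$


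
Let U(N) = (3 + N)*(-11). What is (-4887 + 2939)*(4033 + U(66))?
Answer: -6377752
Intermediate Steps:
U(N) = -33 - 11*N
(-4887 + 2939)*(4033 + U(66)) = (-4887 + 2939)*(4033 + (-33 - 11*66)) = -1948*(4033 + (-33 - 726)) = -1948*(4033 - 759) = -1948*3274 = -6377752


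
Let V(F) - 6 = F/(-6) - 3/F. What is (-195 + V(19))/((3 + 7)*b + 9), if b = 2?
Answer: -21925/3306 ≈ -6.6319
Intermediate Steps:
V(F) = 6 - 3/F - F/6 (V(F) = 6 + (F/(-6) - 3/F) = 6 + (F*(-1/6) - 3/F) = 6 + (-F/6 - 3/F) = 6 + (-3/F - F/6) = 6 - 3/F - F/6)
(-195 + V(19))/((3 + 7)*b + 9) = (-195 + (6 - 3/19 - 1/6*19))/((3 + 7)*2 + 9) = (-195 + (6 - 3*1/19 - 19/6))/(10*2 + 9) = (-195 + (6 - 3/19 - 19/6))/(20 + 9) = (-195 + 305/114)/29 = -21925/114*1/29 = -21925/3306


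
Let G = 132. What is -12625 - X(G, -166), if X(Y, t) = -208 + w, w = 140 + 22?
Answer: -12579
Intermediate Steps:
w = 162
X(Y, t) = -46 (X(Y, t) = -208 + 162 = -46)
-12625 - X(G, -166) = -12625 - 1*(-46) = -12625 + 46 = -12579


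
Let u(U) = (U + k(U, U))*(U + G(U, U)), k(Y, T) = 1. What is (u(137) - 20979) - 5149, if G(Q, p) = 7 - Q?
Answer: -25162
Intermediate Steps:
u(U) = 7 + 7*U (u(U) = (U + 1)*(U + (7 - U)) = (1 + U)*7 = 7 + 7*U)
(u(137) - 20979) - 5149 = ((7 + 7*137) - 20979) - 5149 = ((7 + 959) - 20979) - 5149 = (966 - 20979) - 5149 = -20013 - 5149 = -25162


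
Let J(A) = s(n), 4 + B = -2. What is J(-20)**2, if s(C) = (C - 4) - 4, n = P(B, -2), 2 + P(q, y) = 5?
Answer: 25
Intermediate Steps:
B = -6 (B = -4 - 2 = -6)
P(q, y) = 3 (P(q, y) = -2 + 5 = 3)
n = 3
s(C) = -8 + C (s(C) = (-4 + C) - 4 = -8 + C)
J(A) = -5 (J(A) = -8 + 3 = -5)
J(-20)**2 = (-5)**2 = 25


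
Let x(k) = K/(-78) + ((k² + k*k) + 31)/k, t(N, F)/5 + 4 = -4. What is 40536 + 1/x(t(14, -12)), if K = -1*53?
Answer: 5064931104/124949 ≈ 40536.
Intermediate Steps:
t(N, F) = -40 (t(N, F) = -20 + 5*(-4) = -20 - 20 = -40)
K = -53
x(k) = 53/78 + (31 + 2*k²)/k (x(k) = -53/(-78) + ((k² + k*k) + 31)/k = -53*(-1/78) + ((k² + k²) + 31)/k = 53/78 + (2*k² + 31)/k = 53/78 + (31 + 2*k²)/k)
40536 + 1/x(t(14, -12)) = 40536 + 1/(53/78 + 2*(-40) + 31/(-40)) = 40536 + 1/(53/78 - 80 + 31*(-1/40)) = 40536 + 1/(53/78 - 80 - 31/40) = 40536 + 1/(-124949/1560) = 40536 - 1560/124949 = 5064931104/124949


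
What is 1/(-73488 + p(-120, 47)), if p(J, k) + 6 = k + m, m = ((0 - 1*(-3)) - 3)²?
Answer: -1/73447 ≈ -1.3615e-5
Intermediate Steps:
m = 0 (m = ((0 + 3) - 3)² = (3 - 3)² = 0² = 0)
p(J, k) = -6 + k (p(J, k) = -6 + (k + 0) = -6 + k)
1/(-73488 + p(-120, 47)) = 1/(-73488 + (-6 + 47)) = 1/(-73488 + 41) = 1/(-73447) = -1/73447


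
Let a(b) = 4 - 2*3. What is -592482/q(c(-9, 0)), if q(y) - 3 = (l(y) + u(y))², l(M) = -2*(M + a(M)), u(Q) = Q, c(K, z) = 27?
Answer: -296241/266 ≈ -1113.7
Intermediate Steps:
a(b) = -2 (a(b) = 4 - 6 = -2)
l(M) = 4 - 2*M (l(M) = -2*(M - 2) = -2*(-2 + M) = 4 - 2*M)
q(y) = 3 + (4 - y)² (q(y) = 3 + ((4 - 2*y) + y)² = 3 + (4 - y)²)
-592482/q(c(-9, 0)) = -592482/(3 + (-4 + 27)²) = -592482/(3 + 23²) = -592482/(3 + 529) = -592482/532 = -592482*1/532 = -296241/266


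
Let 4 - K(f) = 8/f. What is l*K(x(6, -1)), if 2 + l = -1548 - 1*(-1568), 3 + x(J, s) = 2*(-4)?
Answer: 936/11 ≈ 85.091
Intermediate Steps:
x(J, s) = -11 (x(J, s) = -3 + 2*(-4) = -3 - 8 = -11)
K(f) = 4 - 8/f
l = 18 (l = -2 + (-1548 - 1*(-1568)) = -2 + (-1548 + 1568) = -2 + 20 = 18)
l*K(x(6, -1)) = 18*(4 - 8/(-11)) = 18*(4 - 8*(-1/11)) = 18*(4 + 8/11) = 18*(52/11) = 936/11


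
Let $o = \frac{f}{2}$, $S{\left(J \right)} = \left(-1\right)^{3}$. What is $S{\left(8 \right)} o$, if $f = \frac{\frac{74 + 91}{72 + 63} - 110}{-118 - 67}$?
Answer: $- \frac{979}{3330} \approx -0.29399$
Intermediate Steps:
$f = \frac{979}{1665}$ ($f = \frac{\frac{165}{135} - 110}{-185} = \left(165 \cdot \frac{1}{135} - 110\right) \left(- \frac{1}{185}\right) = \left(\frac{11}{9} - 110\right) \left(- \frac{1}{185}\right) = \left(- \frac{979}{9}\right) \left(- \frac{1}{185}\right) = \frac{979}{1665} \approx 0.58799$)
$S{\left(J \right)} = -1$
$o = \frac{979}{3330}$ ($o = \frac{979}{1665 \cdot 2} = \frac{979}{1665} \cdot \frac{1}{2} = \frac{979}{3330} \approx 0.29399$)
$S{\left(8 \right)} o = \left(-1\right) \frac{979}{3330} = - \frac{979}{3330}$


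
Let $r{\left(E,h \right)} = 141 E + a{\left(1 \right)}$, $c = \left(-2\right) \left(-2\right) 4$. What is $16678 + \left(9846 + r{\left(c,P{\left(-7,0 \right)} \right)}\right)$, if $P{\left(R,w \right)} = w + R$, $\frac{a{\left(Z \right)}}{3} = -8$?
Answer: $28756$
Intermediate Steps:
$a{\left(Z \right)} = -24$ ($a{\left(Z \right)} = 3 \left(-8\right) = -24$)
$c = 16$ ($c = 4 \cdot 4 = 16$)
$P{\left(R,w \right)} = R + w$
$r{\left(E,h \right)} = -24 + 141 E$ ($r{\left(E,h \right)} = 141 E - 24 = -24 + 141 E$)
$16678 + \left(9846 + r{\left(c,P{\left(-7,0 \right)} \right)}\right) = 16678 + \left(9846 + \left(-24 + 141 \cdot 16\right)\right) = 16678 + \left(9846 + \left(-24 + 2256\right)\right) = 16678 + \left(9846 + 2232\right) = 16678 + 12078 = 28756$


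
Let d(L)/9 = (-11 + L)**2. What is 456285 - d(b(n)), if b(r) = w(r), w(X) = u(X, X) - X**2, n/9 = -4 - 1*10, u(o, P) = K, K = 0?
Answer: -2271114636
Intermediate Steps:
u(o, P) = 0
n = -126 (n = 9*(-4 - 1*10) = 9*(-4 - 10) = 9*(-14) = -126)
w(X) = -X**2 (w(X) = 0 - X**2 = -X**2)
b(r) = -r**2
d(L) = 9*(-11 + L)**2
456285 - d(b(n)) = 456285 - 9*(-11 - 1*(-126)**2)**2 = 456285 - 9*(-11 - 1*15876)**2 = 456285 - 9*(-11 - 15876)**2 = 456285 - 9*(-15887)**2 = 456285 - 9*252396769 = 456285 - 1*2271570921 = 456285 - 2271570921 = -2271114636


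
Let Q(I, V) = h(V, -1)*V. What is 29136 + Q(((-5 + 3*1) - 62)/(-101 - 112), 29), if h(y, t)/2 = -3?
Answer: 28962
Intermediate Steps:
h(y, t) = -6 (h(y, t) = 2*(-3) = -6)
Q(I, V) = -6*V
29136 + Q(((-5 + 3*1) - 62)/(-101 - 112), 29) = 29136 - 6*29 = 29136 - 174 = 28962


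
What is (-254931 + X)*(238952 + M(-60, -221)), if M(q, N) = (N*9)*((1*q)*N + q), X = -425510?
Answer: 17702249628968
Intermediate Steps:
M(q, N) = 9*N*(q + N*q) (M(q, N) = (9*N)*(q*N + q) = (9*N)*(N*q + q) = (9*N)*(q + N*q) = 9*N*(q + N*q))
(-254931 + X)*(238952 + M(-60, -221)) = (-254931 - 425510)*(238952 + 9*(-221)*(-60)*(1 - 221)) = -680441*(238952 + 9*(-221)*(-60)*(-220)) = -680441*(238952 - 26254800) = -680441*(-26015848) = 17702249628968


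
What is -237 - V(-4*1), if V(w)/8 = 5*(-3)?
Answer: -117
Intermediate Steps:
V(w) = -120 (V(w) = 8*(5*(-3)) = 8*(-15) = -120)
-237 - V(-4*1) = -237 - 1*(-120) = -237 + 120 = -117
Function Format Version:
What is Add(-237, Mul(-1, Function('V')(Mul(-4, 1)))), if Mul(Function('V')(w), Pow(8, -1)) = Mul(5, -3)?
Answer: -117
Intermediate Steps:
Function('V')(w) = -120 (Function('V')(w) = Mul(8, Mul(5, -3)) = Mul(8, -15) = -120)
Add(-237, Mul(-1, Function('V')(Mul(-4, 1)))) = Add(-237, Mul(-1, -120)) = Add(-237, 120) = -117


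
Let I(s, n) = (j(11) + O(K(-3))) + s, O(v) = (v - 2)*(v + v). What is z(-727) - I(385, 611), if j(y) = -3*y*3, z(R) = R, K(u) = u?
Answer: -1043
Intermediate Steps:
O(v) = 2*v*(-2 + v) (O(v) = (-2 + v)*(2*v) = 2*v*(-2 + v))
j(y) = -9*y
I(s, n) = -69 + s (I(s, n) = (-9*11 + 2*(-3)*(-2 - 3)) + s = (-99 + 2*(-3)*(-5)) + s = (-99 + 30) + s = -69 + s)
z(-727) - I(385, 611) = -727 - (-69 + 385) = -727 - 1*316 = -727 - 316 = -1043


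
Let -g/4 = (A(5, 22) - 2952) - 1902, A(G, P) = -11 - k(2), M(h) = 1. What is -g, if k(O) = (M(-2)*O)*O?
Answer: -19476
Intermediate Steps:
k(O) = O² (k(O) = (1*O)*O = O*O = O²)
A(G, P) = -15 (A(G, P) = -11 - 1*2² = -11 - 1*4 = -11 - 4 = -15)
g = 19476 (g = -4*((-15 - 2952) - 1902) = -4*(-2967 - 1902) = -4*(-4869) = 19476)
-g = -1*19476 = -19476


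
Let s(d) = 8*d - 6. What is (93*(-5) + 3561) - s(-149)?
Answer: 4294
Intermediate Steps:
s(d) = -6 + 8*d
(93*(-5) + 3561) - s(-149) = (93*(-5) + 3561) - (-6 + 8*(-149)) = (-465 + 3561) - (-6 - 1192) = 3096 - 1*(-1198) = 3096 + 1198 = 4294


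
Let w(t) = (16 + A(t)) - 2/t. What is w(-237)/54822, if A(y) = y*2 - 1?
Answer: -108781/12992814 ≈ -0.0083724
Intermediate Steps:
A(y) = -1 + 2*y (A(y) = 2*y - 1 = -1 + 2*y)
w(t) = 15 - 2/t + 2*t (w(t) = (16 + (-1 + 2*t)) - 2/t = (15 + 2*t) - 2/t = 15 - 2/t + 2*t)
w(-237)/54822 = (15 - 2/(-237) + 2*(-237))/54822 = (15 - 2*(-1/237) - 474)*(1/54822) = (15 + 2/237 - 474)*(1/54822) = -108781/237*1/54822 = -108781/12992814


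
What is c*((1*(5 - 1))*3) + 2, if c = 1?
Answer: 14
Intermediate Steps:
c*((1*(5 - 1))*3) + 2 = 1*((1*(5 - 1))*3) + 2 = 1*((1*4)*3) + 2 = 1*(4*3) + 2 = 1*12 + 2 = 12 + 2 = 14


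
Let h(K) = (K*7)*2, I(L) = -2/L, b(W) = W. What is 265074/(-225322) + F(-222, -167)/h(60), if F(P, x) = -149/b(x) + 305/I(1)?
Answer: -14296465259/10536056720 ≈ -1.3569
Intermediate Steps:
h(K) = 14*K (h(K) = (7*K)*2 = 14*K)
F(P, x) = -305/2 - 149/x (F(P, x) = -149/x + 305/((-2/1)) = -149/x + 305/((-2*1)) = -149/x + 305/(-2) = -149/x + 305*(-1/2) = -149/x - 305/2 = -305/2 - 149/x)
265074/(-225322) + F(-222, -167)/h(60) = 265074/(-225322) + (-305/2 - 149/(-167))/((14*60)) = 265074*(-1/225322) + (-305/2 - 149*(-1/167))/840 = -132537/112661 + (-305/2 + 149/167)*(1/840) = -132537/112661 - 50637/334*1/840 = -132537/112661 - 16879/93520 = -14296465259/10536056720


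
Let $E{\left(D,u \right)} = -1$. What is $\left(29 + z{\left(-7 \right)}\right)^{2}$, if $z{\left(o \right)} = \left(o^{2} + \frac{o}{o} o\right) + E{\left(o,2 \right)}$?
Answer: $4900$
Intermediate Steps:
$z{\left(o \right)} = -1 + o + o^{2}$ ($z{\left(o \right)} = \left(o^{2} + \frac{o}{o} o\right) - 1 = \left(o^{2} + 1 o\right) - 1 = \left(o^{2} + o\right) - 1 = \left(o + o^{2}\right) - 1 = -1 + o + o^{2}$)
$\left(29 + z{\left(-7 \right)}\right)^{2} = \left(29 - \left(8 - 49\right)\right)^{2} = \left(29 - -41\right)^{2} = \left(29 + 41\right)^{2} = 70^{2} = 4900$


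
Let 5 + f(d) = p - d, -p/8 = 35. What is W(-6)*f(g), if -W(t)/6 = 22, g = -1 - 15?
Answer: 35508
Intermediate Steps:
p = -280 (p = -8*35 = -280)
g = -16
W(t) = -132 (W(t) = -6*22 = -132)
f(d) = -285 - d (f(d) = -5 + (-280 - d) = -285 - d)
W(-6)*f(g) = -132*(-285 - 1*(-16)) = -132*(-285 + 16) = -132*(-269) = 35508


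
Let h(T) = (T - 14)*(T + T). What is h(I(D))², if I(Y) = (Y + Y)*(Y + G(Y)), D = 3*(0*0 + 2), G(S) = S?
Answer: 1401753600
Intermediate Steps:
D = 6 (D = 3*(0 + 2) = 3*2 = 6)
I(Y) = 4*Y² (I(Y) = (Y + Y)*(Y + Y) = (2*Y)*(2*Y) = 4*Y²)
h(T) = 2*T*(-14 + T) (h(T) = (-14 + T)*(2*T) = 2*T*(-14 + T))
h(I(D))² = (2*(4*6²)*(-14 + 4*6²))² = (2*(4*36)*(-14 + 4*36))² = (2*144*(-14 + 144))² = (2*144*130)² = 37440² = 1401753600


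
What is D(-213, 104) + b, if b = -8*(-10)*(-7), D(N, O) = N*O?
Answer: -22712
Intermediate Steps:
b = -560 (b = 80*(-7) = -560)
D(-213, 104) + b = -213*104 - 560 = -22152 - 560 = -22712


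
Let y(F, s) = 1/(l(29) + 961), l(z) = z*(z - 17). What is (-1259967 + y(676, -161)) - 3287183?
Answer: -5952219349/1309 ≈ -4.5472e+6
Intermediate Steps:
l(z) = z*(-17 + z)
y(F, s) = 1/1309 (y(F, s) = 1/(29*(-17 + 29) + 961) = 1/(29*12 + 961) = 1/(348 + 961) = 1/1309)
(-1259967 + y(676, -161)) - 3287183 = (-1259967 + 1/1309) - 3287183 = -1649296802/1309 - 3287183 = -5952219349/1309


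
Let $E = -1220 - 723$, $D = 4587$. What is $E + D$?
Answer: $2644$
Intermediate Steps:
$E = -1943$
$E + D = -1943 + 4587 = 2644$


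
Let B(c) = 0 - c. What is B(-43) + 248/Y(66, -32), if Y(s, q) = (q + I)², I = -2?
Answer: 12489/289 ≈ 43.215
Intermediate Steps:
Y(s, q) = (-2 + q)² (Y(s, q) = (q - 2)² = (-2 + q)²)
B(c) = -c
B(-43) + 248/Y(66, -32) = -1*(-43) + 248/((-2 - 32)²) = 43 + 248/((-34)²) = 43 + 248/1156 = 43 + 248*(1/1156) = 43 + 62/289 = 12489/289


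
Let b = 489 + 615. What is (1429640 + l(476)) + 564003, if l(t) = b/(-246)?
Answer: 81739179/41 ≈ 1.9936e+6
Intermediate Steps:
b = 1104
l(t) = -184/41 (l(t) = 1104/(-246) = 1104*(-1/246) = -184/41)
(1429640 + l(476)) + 564003 = (1429640 - 184/41) + 564003 = 58615056/41 + 564003 = 81739179/41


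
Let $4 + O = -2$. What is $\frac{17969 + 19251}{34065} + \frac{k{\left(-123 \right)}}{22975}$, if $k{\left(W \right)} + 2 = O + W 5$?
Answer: $\frac{166781401}{156528675} \approx 1.0655$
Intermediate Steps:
$O = -6$ ($O = -4 - 2 = -6$)
$k{\left(W \right)} = -8 + 5 W$ ($k{\left(W \right)} = -2 + \left(-6 + W 5\right) = -2 + \left(-6 + 5 W\right) = -8 + 5 W$)
$\frac{17969 + 19251}{34065} + \frac{k{\left(-123 \right)}}{22975} = \frac{17969 + 19251}{34065} + \frac{-8 + 5 \left(-123\right)}{22975} = 37220 \cdot \frac{1}{34065} + \left(-8 - 615\right) \frac{1}{22975} = \frac{7444}{6813} - \frac{623}{22975} = \frac{166781401}{156528675}$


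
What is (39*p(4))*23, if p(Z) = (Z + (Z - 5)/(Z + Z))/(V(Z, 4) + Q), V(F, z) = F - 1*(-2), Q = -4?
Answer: 27807/16 ≈ 1737.9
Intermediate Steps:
V(F, z) = 2 + F (V(F, z) = F + 2 = 2 + F)
p(Z) = (Z + (-5 + Z)/(2*Z))/(-2 + Z) (p(Z) = (Z + (Z - 5)/(Z + Z))/((2 + Z) - 4) = (Z + (-5 + Z)/((2*Z)))/(-2 + Z) = (Z + (-5 + Z)*(1/(2*Z)))/(-2 + Z) = (Z + (-5 + Z)/(2*Z))/(-2 + Z))
(39*p(4))*23 = (39*((½)*(-5 + 4 + 2*4²)/(4*(-2 + 4))))*23 = (39*((½)*(¼)*(-5 + 4 + 2*16)/2))*23 = (39*((½)*(¼)*(½)*(-5 + 4 + 32)))*23 = (39*((½)*(¼)*(½)*31))*23 = (39*(31/16))*23 = (1209/16)*23 = 27807/16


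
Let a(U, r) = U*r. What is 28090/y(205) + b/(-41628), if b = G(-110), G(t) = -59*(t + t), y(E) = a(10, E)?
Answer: 28568038/2133435 ≈ 13.391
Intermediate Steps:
y(E) = 10*E
G(t) = -118*t
b = 12980 (b = -118*(-110) = 12980)
28090/y(205) + b/(-41628) = 28090/((10*205)) + 12980/(-41628) = 28090/2050 + 12980*(-1/41628) = 28090*(1/2050) - 3245/10407 = 2809/205 - 3245/10407 = 28568038/2133435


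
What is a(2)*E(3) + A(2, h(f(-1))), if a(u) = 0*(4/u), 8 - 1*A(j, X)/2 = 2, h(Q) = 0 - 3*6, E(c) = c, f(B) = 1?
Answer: 12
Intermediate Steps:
h(Q) = -18 (h(Q) = 0 - 18 = -18)
A(j, X) = 12 (A(j, X) = 16 - 2*2 = 16 - 4 = 12)
a(u) = 0
a(2)*E(3) + A(2, h(f(-1))) = 0*3 + 12 = 0 + 12 = 12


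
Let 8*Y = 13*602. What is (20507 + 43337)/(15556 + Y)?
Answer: 255376/66137 ≈ 3.8613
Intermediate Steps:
Y = 3913/4 (Y = (13*602)/8 = (⅛)*7826 = 3913/4 ≈ 978.25)
(20507 + 43337)/(15556 + Y) = (20507 + 43337)/(15556 + 3913/4) = 63844/(66137/4) = 63844*(4/66137) = 255376/66137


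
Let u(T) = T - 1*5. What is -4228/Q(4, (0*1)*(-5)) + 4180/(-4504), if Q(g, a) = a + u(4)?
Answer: 4759683/1126 ≈ 4227.1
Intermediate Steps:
u(T) = -5 + T (u(T) = T - 5 = -5 + T)
Q(g, a) = -1 + a (Q(g, a) = a + (-5 + 4) = a - 1 = -1 + a)
-4228/Q(4, (0*1)*(-5)) + 4180/(-4504) = -4228/(-1 + (0*1)*(-5)) + 4180/(-4504) = -4228/(-1 + 0*(-5)) + 4180*(-1/4504) = -4228/(-1 + 0) - 1045/1126 = -4228/(-1) - 1045/1126 = -4228*(-1) - 1045/1126 = 4228 - 1045/1126 = 4759683/1126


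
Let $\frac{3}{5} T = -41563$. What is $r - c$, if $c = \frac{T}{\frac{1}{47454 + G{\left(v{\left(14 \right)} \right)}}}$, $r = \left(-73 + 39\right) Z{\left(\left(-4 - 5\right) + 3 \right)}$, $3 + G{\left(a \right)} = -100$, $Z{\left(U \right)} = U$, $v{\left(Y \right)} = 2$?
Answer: $\frac{9840248677}{3} \approx 3.2801 \cdot 10^{9}$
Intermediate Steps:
$G{\left(a \right)} = -103$ ($G{\left(a \right)} = -3 - 100 = -103$)
$r = 204$ ($r = \left(-73 + 39\right) \left(\left(-4 - 5\right) + 3\right) = - 34 \left(-9 + 3\right) = \left(-34\right) \left(-6\right) = 204$)
$T = - \frac{207815}{3}$ ($T = \frac{5}{3} \left(-41563\right) = - \frac{207815}{3} \approx -69272.0$)
$c = - \frac{9840248065}{3}$ ($c = - \frac{207815}{3 \frac{1}{47454 - 103}} = - \frac{207815}{3 \cdot \frac{1}{47351}} = - \frac{207815 \frac{1}{\frac{1}{47351}}}{3} = \left(- \frac{207815}{3}\right) 47351 = - \frac{9840248065}{3} \approx -3.2801 \cdot 10^{9}$)
$r - c = 204 - - \frac{9840248065}{3} = 204 + \frac{9840248065}{3} = \frac{9840248677}{3}$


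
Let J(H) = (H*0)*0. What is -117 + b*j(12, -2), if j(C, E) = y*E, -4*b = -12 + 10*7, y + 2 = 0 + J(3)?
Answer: -175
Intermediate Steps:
J(H) = 0 (J(H) = 0*0 = 0)
y = -2 (y = -2 + (0 + 0) = -2 + 0 = -2)
b = -29/2 (b = -(-12 + 10*7)/4 = -(-12 + 70)/4 = -¼*58 = -29/2 ≈ -14.500)
j(C, E) = -2*E
-117 + b*j(12, -2) = -117 - (-29)*(-2) = -117 - 29/2*4 = -117 - 58 = -175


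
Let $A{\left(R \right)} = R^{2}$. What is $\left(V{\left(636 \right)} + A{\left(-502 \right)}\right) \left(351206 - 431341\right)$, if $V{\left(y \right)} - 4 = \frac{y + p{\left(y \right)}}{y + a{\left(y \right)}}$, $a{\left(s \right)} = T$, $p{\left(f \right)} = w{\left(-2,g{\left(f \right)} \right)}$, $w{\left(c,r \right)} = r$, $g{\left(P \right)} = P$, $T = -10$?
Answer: $- \frac{6320979883900}{313} \approx -2.0195 \cdot 10^{10}$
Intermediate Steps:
$p{\left(f \right)} = f$
$a{\left(s \right)} = -10$
$V{\left(y \right)} = 4 + \frac{2 y}{-10 + y}$ ($V{\left(y \right)} = 4 + \frac{y + y}{y - 10} = 4 + \frac{2 y}{-10 + y}$)
$\left(V{\left(636 \right)} + A{\left(-502 \right)}\right) \left(351206 - 431341\right) = \left(\frac{2 \left(-20 + 3 \cdot 636\right)}{-10 + 636} + \left(-502\right)^{2}\right) \left(351206 - 431341\right) = \left(\frac{2 \left(-20 + 1908\right)}{626} + 252004\right) \left(-80135\right) = \left(2 \cdot \frac{1}{626} \cdot 1888 + 252004\right) \left(-80135\right) = \left(\frac{1888}{313} + 252004\right) \left(-80135\right) = \frac{78879140}{313} \left(-80135\right) = - \frac{6320979883900}{313}$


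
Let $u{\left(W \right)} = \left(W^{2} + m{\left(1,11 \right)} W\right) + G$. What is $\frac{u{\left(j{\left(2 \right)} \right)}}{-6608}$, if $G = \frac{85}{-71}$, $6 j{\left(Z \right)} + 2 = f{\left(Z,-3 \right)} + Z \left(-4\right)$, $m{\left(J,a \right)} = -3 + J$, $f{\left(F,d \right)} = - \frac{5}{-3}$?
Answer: $- \frac{80735}{152010432} \approx -0.00053111$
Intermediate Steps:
$f{\left(F,d \right)} = \frac{5}{3}$ ($f{\left(F,d \right)} = \left(-5\right) \left(- \frac{1}{3}\right) = \frac{5}{3}$)
$j{\left(Z \right)} = - \frac{1}{18} - \frac{2 Z}{3}$ ($j{\left(Z \right)} = - \frac{1}{3} + \frac{\frac{5}{3} + Z \left(-4\right)}{6} = - \frac{1}{3} + \frac{\frac{5}{3} - 4 Z}{6} = - \frac{1}{3} - \left(- \frac{5}{18} + \frac{2 Z}{3}\right) = - \frac{1}{18} - \frac{2 Z}{3}$)
$G = - \frac{85}{71}$ ($G = 85 \left(- \frac{1}{71}\right) = - \frac{85}{71} \approx -1.1972$)
$u{\left(W \right)} = - \frac{85}{71} + W^{2} - 2 W$ ($u{\left(W \right)} = \left(W^{2} + \left(-3 + 1\right) W\right) - \frac{85}{71} = \left(W^{2} - 2 W\right) - \frac{85}{71} = - \frac{85}{71} + W^{2} - 2 W$)
$\frac{u{\left(j{\left(2 \right)} \right)}}{-6608} = \frac{- \frac{85}{71} + \left(- \frac{1}{18} - \frac{4}{3}\right)^{2} - 2 \left(- \frac{1}{18} - \frac{4}{3}\right)}{-6608} = \left(- \frac{85}{71} + \left(- \frac{1}{18} - \frac{4}{3}\right)^{2} - 2 \left(- \frac{1}{18} - \frac{4}{3}\right)\right) \left(- \frac{1}{6608}\right) = \left(- \frac{85}{71} + \left(- \frac{25}{18}\right)^{2} - - \frac{25}{9}\right) \left(- \frac{1}{6608}\right) = \left(- \frac{85}{71} + \frac{625}{324} + \frac{25}{9}\right) \left(- \frac{1}{6608}\right) = \frac{80735}{23004} \left(- \frac{1}{6608}\right) = - \frac{80735}{152010432}$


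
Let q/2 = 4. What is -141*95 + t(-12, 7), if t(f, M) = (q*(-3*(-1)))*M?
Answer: -13227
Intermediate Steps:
q = 8 (q = 2*4 = 8)
t(f, M) = 24*M (t(f, M) = (8*(-3*(-1)))*M = (8*3)*M = 24*M)
-141*95 + t(-12, 7) = -141*95 + 24*7 = -13395 + 168 = -13227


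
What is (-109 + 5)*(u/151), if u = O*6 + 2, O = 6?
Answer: -3952/151 ≈ -26.172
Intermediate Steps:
u = 38 (u = 6*6 + 2 = 36 + 2 = 38)
(-109 + 5)*(u/151) = (-109 + 5)*(38/151) = -3952/151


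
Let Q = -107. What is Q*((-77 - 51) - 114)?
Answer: 25894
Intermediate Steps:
Q*((-77 - 51) - 114) = -107*((-77 - 51) - 114) = -107*(-128 - 114) = -107*(-242) = 25894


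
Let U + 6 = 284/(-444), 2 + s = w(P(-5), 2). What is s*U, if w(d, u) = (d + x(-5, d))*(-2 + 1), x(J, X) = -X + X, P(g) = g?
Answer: -737/37 ≈ -19.919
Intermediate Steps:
x(J, X) = 0
w(d, u) = -d (w(d, u) = (d + 0)*(-2 + 1) = d*(-1) = -d)
s = 3 (s = -2 - 1*(-5) = -2 + 5 = 3)
U = -737/111 (U = -6 + 284/(-444) = -6 + 284*(-1/444) = -6 - 71/111 = -737/111 ≈ -6.6396)
s*U = 3*(-737/111) = -737/37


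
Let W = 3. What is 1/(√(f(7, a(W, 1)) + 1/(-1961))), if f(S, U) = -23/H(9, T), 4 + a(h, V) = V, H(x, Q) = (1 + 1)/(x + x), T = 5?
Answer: -I*√199006202/202964 ≈ -0.069505*I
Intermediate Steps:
H(x, Q) = 1/x (H(x, Q) = 2/((2*x)) = 2*(1/(2*x)) = 1/x)
a(h, V) = -4 + V
f(S, U) = -207 (f(S, U) = -23/(1/9) = -23/⅑ = -23*9 = -207)
1/(√(f(7, a(W, 1)) + 1/(-1961))) = 1/(√(-207 + 1/(-1961))) = 1/(√(-207 - 1/1961)) = 1/(√(-405928/1961)) = 1/(2*I*√199006202/1961) = -I*√199006202/202964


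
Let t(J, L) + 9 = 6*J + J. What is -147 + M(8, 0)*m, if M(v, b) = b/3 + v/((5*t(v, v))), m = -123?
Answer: -35529/235 ≈ -151.19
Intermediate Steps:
t(J, L) = -9 + 7*J (t(J, L) = -9 + (6*J + J) = -9 + 7*J)
M(v, b) = b/3 + v/(-45 + 35*v) (M(v, b) = b/3 + v/((5*(-9 + 7*v))) = b*(1/3) + v/(-45 + 35*v) = b/3 + v/(-45 + 35*v))
-147 + M(8, 0)*m = -147 + ((1/3)*0 + (1/5)*8/(-9 + 7*8))*(-123) = -147 + (0 + (1/5)*8/(-9 + 56))*(-123) = -147 + (0 + (1/5)*8/47)*(-123) = -147 + (0 + (1/5)*8*(1/47))*(-123) = -147 + (0 + 8/235)*(-123) = -147 + (8/235)*(-123) = -147 - 984/235 = -35529/235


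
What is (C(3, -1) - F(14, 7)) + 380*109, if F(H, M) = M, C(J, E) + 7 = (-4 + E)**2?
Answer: 41431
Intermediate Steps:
C(J, E) = -7 + (-4 + E)**2
(C(3, -1) - F(14, 7)) + 380*109 = ((-7 + (-4 - 1)**2) - 1*7) + 380*109 = ((-7 + (-5)**2) - 7) + 41420 = ((-7 + 25) - 7) + 41420 = (18 - 7) + 41420 = 11 + 41420 = 41431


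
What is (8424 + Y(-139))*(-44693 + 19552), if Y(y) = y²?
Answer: -697537045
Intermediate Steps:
(8424 + Y(-139))*(-44693 + 19552) = (8424 + (-139)²)*(-44693 + 19552) = (8424 + 19321)*(-25141) = 27745*(-25141) = -697537045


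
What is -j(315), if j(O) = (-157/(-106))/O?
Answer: -157/33390 ≈ -0.0047020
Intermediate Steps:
j(O) = 157/(106*O) (j(O) = (-157*(-1/106))/O = 157/(106*O))
-j(315) = -157/(106*315) = -1*157/33390 = -157/33390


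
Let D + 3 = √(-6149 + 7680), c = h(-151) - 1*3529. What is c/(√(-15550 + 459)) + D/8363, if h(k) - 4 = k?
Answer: -3/8363 + √1531/8363 + 3676*I*√15091/15091 ≈ 0.00432 + 29.924*I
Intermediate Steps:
h(k) = 4 + k
c = -3676 (c = (4 - 151) - 1*3529 = -147 - 3529 = -3676)
D = -3 + √1531 (D = -3 + √(-6149 + 7680) = -3 + √1531 ≈ 36.128)
c/(√(-15550 + 459)) + D/8363 = -3676/√(-15550 + 459) + (-3 + √1531)/8363 = -3676*(-I*√15091/15091) + (-3 + √1531)*(1/8363) = -3676*(-I*√15091/15091) + (-3/8363 + √1531/8363) = -(-3676)*I*√15091/15091 + (-3/8363 + √1531/8363) = 3676*I*√15091/15091 + (-3/8363 + √1531/8363) = -3/8363 + √1531/8363 + 3676*I*√15091/15091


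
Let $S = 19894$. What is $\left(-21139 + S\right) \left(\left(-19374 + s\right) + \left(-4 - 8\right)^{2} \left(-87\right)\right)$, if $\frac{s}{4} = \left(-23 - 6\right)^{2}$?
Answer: $35529810$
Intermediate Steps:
$s = 3364$ ($s = 4 \left(-23 - 6\right)^{2} = 4 \left(-29\right)^{2} = 4 \cdot 841 = 3364$)
$\left(-21139 + S\right) \left(\left(-19374 + s\right) + \left(-4 - 8\right)^{2} \left(-87\right)\right) = \left(-21139 + 19894\right) \left(\left(-19374 + 3364\right) + \left(-4 - 8\right)^{2} \left(-87\right)\right) = - 1245 \left(-16010 + \left(-4 - 8\right)^{2} \left(-87\right)\right) = - 1245 \left(-16010 + \left(-12\right)^{2} \left(-87\right)\right) = - 1245 \left(-16010 + 144 \left(-87\right)\right) = - 1245 \left(-16010 - 12528\right) = \left(-1245\right) \left(-28538\right) = 35529810$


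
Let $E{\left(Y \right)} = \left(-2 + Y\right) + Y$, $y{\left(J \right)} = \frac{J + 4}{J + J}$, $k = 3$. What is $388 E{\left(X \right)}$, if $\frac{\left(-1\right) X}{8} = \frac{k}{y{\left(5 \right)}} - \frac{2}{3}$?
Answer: $- \frac{51992}{3} \approx -17331.0$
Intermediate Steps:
$y{\left(J \right)} = \frac{4 + J}{2 J}$
$X = - \frac{64}{3}$ ($X = - 8 \left(\frac{3}{\frac{1}{2} \cdot \frac{1}{5} \left(4 + 5\right)} - \frac{2}{3}\right) = - 8 \left(\frac{3}{\frac{1}{2} \cdot \frac{1}{5} \cdot 9} - \frac{2}{3}\right) = - 8 \left(\frac{3}{\frac{9}{10}} - \frac{2}{3}\right) = - 8 \left(3 \cdot \frac{10}{9} - \frac{2}{3}\right) = - 8 \left(\frac{10}{3} - \frac{2}{3}\right) = \left(-8\right) \frac{8}{3} = - \frac{64}{3} \approx -21.333$)
$E{\left(Y \right)} = -2 + 2 Y$
$388 E{\left(X \right)} = 388 \left(-2 + 2 \left(- \frac{64}{3}\right)\right) = 388 \left(-2 - \frac{128}{3}\right) = 388 \left(- \frac{134}{3}\right) = - \frac{51992}{3}$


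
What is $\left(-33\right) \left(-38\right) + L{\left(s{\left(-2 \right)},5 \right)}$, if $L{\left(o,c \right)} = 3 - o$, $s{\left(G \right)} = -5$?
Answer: $1262$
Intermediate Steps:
$\left(-33\right) \left(-38\right) + L{\left(s{\left(-2 \right)},5 \right)} = \left(-33\right) \left(-38\right) + \left(3 - -5\right) = 1254 + \left(3 + 5\right) = 1254 + 8 = 1262$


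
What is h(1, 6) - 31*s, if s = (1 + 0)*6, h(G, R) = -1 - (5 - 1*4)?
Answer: -188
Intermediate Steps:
h(G, R) = -2 (h(G, R) = -1 - (5 - 4) = -1 - 1*1 = -1 - 1 = -2)
s = 6 (s = 1*6 = 6)
h(1, 6) - 31*s = -2 - 31*6 = -2 - 186 = -188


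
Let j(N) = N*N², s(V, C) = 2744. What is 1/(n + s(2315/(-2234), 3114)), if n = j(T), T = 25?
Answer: 1/18369 ≈ 5.4440e-5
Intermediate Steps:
j(N) = N³
n = 15625 (n = 25³ = 15625)
1/(n + s(2315/(-2234), 3114)) = 1/(15625 + 2744) = 1/18369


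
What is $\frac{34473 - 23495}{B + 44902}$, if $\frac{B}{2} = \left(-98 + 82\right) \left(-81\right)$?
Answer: $\frac{5489}{23747} \approx 0.23114$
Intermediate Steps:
$B = 2592$ ($B = 2 \left(-98 + 82\right) \left(-81\right) = 2 \left(\left(-16\right) \left(-81\right)\right) = 2 \cdot 1296 = 2592$)
$\frac{34473 - 23495}{B + 44902} = \frac{34473 - 23495}{2592 + 44902} = \frac{10978}{47494} = 10978 \cdot \frac{1}{47494} = \frac{5489}{23747}$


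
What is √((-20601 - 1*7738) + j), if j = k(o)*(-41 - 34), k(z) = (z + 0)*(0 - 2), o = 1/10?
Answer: 2*I*√7081 ≈ 168.3*I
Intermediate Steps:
o = ⅒ ≈ 0.10000
k(z) = -2*z (k(z) = z*(-2) = -2*z)
j = 15 (j = (-2*⅒)*(-41 - 34) = -⅕*(-75) = 15)
√((-20601 - 1*7738) + j) = √((-20601 - 1*7738) + 15) = √((-20601 - 7738) + 15) = √(-28339 + 15) = √(-28324) = 2*I*√7081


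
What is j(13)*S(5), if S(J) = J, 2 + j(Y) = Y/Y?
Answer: -5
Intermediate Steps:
j(Y) = -1 (j(Y) = -2 + Y/Y = -2 + 1 = -1)
j(13)*S(5) = -1*5 = -5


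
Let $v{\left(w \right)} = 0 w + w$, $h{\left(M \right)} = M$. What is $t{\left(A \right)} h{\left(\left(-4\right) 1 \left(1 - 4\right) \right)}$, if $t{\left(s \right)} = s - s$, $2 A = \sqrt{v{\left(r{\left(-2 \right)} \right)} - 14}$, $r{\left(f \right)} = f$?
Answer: $0$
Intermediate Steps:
$v{\left(w \right)} = w$ ($v{\left(w \right)} = 0 + w = w$)
$A = 2 i$ ($A = \frac{\sqrt{-2 - 14}}{2} = \frac{\sqrt{-16}}{2} = \frac{4 i}{2} = 2 i \approx 2.0 i$)
$t{\left(s \right)} = 0$
$t{\left(A \right)} h{\left(\left(-4\right) 1 \left(1 - 4\right) \right)} = 0 \left(-4\right) 1 \left(1 - 4\right) = 0 \left(\left(-4\right) \left(-3\right)\right) = 0 \cdot 12 = 0$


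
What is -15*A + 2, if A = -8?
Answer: 122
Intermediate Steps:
-15*A + 2 = -15*(-8) + 2 = 120 + 2 = 122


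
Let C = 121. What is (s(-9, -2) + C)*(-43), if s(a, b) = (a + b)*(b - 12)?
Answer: -11825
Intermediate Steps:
s(a, b) = (-12 + b)*(a + b) (s(a, b) = (a + b)*(-12 + b) = (-12 + b)*(a + b))
(s(-9, -2) + C)*(-43) = (((-2)² - 12*(-9) - 12*(-2) - 9*(-2)) + 121)*(-43) = ((4 + 108 + 24 + 18) + 121)*(-43) = (154 + 121)*(-43) = 275*(-43) = -11825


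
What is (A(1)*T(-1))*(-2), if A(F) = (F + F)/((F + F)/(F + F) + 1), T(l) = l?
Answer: 2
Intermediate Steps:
A(F) = F (A(F) = (2*F)/((2*F)/((2*F)) + 1) = (2*F)/((2*F)*(1/(2*F)) + 1) = (2*F)/(1 + 1) = (2*F)/2 = (2*F)*(½) = F)
(A(1)*T(-1))*(-2) = (1*(-1))*(-2) = -1*(-2) = 2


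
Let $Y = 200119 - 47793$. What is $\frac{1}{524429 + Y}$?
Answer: $\frac{1}{676755} \approx 1.4776 \cdot 10^{-6}$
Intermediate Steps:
$Y = 152326$
$\frac{1}{524429 + Y} = \frac{1}{524429 + 152326} = \frac{1}{676755}$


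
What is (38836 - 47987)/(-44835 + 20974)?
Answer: 9151/23861 ≈ 0.38351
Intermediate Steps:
(38836 - 47987)/(-44835 + 20974) = -9151/(-23861) = -9151*(-1/23861) = 9151/23861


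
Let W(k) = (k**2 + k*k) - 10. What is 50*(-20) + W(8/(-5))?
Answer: -25122/25 ≈ -1004.9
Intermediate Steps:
W(k) = -10 + 2*k**2 (W(k) = (k**2 + k**2) - 10 = 2*k**2 - 10 = -10 + 2*k**2)
50*(-20) + W(8/(-5)) = 50*(-20) + (-10 + 2*(8/(-5))**2) = -1000 + (-10 + 2*(8*(-1/5))**2) = -1000 + (-10 + 2*(-8/5)**2) = -1000 + (-10 + 2*(64/25)) = -1000 + (-10 + 128/25) = -1000 - 122/25 = -25122/25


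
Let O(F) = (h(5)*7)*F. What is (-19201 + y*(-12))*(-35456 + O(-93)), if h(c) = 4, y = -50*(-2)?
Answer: 776462060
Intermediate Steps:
y = 100
O(F) = 28*F (O(F) = (4*7)*F = 28*F)
(-19201 + y*(-12))*(-35456 + O(-93)) = (-19201 + 100*(-12))*(-35456 + 28*(-93)) = (-19201 - 1200)*(-35456 - 2604) = -20401*(-38060) = 776462060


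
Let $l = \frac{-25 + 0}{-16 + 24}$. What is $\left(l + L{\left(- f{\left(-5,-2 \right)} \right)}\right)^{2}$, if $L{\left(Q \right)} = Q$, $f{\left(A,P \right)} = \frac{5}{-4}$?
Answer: $\frac{225}{64} \approx 3.5156$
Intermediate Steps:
$f{\left(A,P \right)} = - \frac{5}{4}$ ($f{\left(A,P \right)} = 5 \left(- \frac{1}{4}\right) = - \frac{5}{4}$)
$l = - \frac{25}{8} \approx -3.125$
$\left(l + L{\left(- f{\left(-5,-2 \right)} \right)}\right)^{2} = \left(- \frac{25}{8} - - \frac{5}{4}\right)^{2} = \left(- \frac{25}{8} + \frac{5}{4}\right)^{2} = \left(- \frac{15}{8}\right)^{2} = \frac{225}{64}$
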